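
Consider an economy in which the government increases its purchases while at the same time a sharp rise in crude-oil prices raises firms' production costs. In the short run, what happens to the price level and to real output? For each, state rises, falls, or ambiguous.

Price level: rises; output: ambiguous

The first event is a positive demand shock: AD shifts right, which by itself pushes P up and Y up.
The second is an adverse supply shock: SRAS shifts left, which by itself pushes P up and Y down.
Both shocks push P up, so P rises. The two shocks push Y in opposite directions, so the effect on Y is ambiguous.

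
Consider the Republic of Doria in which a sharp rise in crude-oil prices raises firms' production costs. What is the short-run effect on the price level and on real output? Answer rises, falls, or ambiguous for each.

This is an adverse supply shock: SRAS shifts left.
Moving along the downward-sloping AD curve, P rises and Y falls.

Price level: rises; output: falls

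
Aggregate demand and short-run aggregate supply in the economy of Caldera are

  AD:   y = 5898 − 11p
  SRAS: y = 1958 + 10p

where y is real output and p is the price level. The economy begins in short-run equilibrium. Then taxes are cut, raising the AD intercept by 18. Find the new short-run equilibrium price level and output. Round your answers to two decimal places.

p = 188.48, y = 3842.76

This is a positive demand shock: AD shifts right.
New AD: y = 5916 − 11p.
Set AD = SRAS: 5916 − 11p = 1958 + 10p, so 3958 = 21p and p = 188.48.
Substituting into AD, y = 3842.76.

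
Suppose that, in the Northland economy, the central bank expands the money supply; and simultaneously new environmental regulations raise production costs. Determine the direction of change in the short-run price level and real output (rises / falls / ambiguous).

The first event is a positive demand shock: AD shifts right, which by itself pushes P up and Y up.
The second is an adverse supply shock: SRAS shifts left, which by itself pushes P up and Y down.
Both shocks push P up, so P rises. The two shocks push Y in opposite directions, so the effect on Y is ambiguous.

Price level: rises; output: ambiguous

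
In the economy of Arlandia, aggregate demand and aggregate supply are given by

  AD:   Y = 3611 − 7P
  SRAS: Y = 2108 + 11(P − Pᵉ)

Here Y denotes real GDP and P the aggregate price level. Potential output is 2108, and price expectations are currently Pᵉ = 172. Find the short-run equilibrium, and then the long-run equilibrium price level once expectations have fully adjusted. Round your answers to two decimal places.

Short run: with Pᵉ = 172, SRAS is Y = 216 + 11P. Setting AD = SRAS gives 3395 = 18P, so P = 188.61 and Y = 3611 − 7P = 2290.72.
Output 2290.72 is above potential 2108, so over time expected prices rise and SRAS shifts left until Y returns to 2108.
Long run: Y = 2108 on the AD curve gives 2108 = 3611 − 7P, so P = 214.71.

Short run: P = 188.61, Y = 2290.72. Long run: P = 214.71.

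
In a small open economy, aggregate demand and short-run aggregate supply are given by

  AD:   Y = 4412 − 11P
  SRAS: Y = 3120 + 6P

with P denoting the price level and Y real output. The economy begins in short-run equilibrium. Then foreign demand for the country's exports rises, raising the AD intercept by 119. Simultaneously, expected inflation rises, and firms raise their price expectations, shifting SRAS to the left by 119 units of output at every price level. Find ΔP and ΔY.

ΔP = +14, ΔY = -35

After both shocks: AD is Y = 4531 − 11P and SRAS is Y = 3001 + 6P.
Setting them equal: 1530 = 17P, so P = 90.
Y = 4531 − 11·90 = 3541.
Initially P = 76, Y = 3576, so ΔP = +14 and ΔY = -35.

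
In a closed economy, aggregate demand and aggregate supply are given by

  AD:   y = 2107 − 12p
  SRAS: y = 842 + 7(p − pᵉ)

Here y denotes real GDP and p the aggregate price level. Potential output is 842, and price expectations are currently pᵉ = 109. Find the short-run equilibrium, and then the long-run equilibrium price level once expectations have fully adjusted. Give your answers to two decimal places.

Short run: with pᵉ = 109, SRAS is y = 79 + 7p. Setting AD = SRAS gives 2028 = 19p, so p = 106.74 and y = 2107 − 12p = 826.16.
Output 826.16 is below potential 842, so over time expected prices fall and SRAS shifts right until y returns to 842.
Long run: y = 842 on the AD curve gives 842 = 2107 − 12p, so p = 105.42.

Short run: p = 106.74, y = 826.16. Long run: p = 105.42.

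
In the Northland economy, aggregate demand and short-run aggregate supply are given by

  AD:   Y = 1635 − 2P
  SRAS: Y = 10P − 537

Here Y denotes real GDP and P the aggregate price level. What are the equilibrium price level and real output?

P = 181, Y = 1273

Set AD = SRAS: 1635 − 2P = 10P − 537, so 2172 = 12P and P = 181.
Then Y = 1635 − 2·181 = 1273.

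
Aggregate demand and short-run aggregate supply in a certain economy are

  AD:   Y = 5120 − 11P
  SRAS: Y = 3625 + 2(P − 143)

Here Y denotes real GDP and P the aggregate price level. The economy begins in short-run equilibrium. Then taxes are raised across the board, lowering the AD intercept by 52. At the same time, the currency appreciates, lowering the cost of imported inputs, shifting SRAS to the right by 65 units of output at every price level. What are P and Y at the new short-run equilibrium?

P = 128, Y = 3660

After both shocks: AD is Y = 5068 − 11P and SRAS is Y = 3404 + 2P.
Setting them equal: 1664 = 13P, so P = 128.
Y = 5068 − 11·128 = 3660.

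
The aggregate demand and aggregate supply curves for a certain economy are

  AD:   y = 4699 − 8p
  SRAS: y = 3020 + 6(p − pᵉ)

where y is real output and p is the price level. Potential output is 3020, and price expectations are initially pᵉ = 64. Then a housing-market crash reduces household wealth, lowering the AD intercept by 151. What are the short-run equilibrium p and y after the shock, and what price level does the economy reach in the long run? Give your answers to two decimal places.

Short run: p = 136.57, y = 3455.43. Long run: p = 191.00.

AD shifts left: new AD is y = 4548 − 8p. With pᵉ = 64, SRAS is y = 2636 + 6p.
Short run: 4548 − 8p = 2636 + 6p gives 1912 = 14p, so p = 136.57 and y = 4548 − 8p = 3455.43.
y = 3455.43 is above potential 3020; expectations adjust and SRAS shifts left until y = 3020.
Long run: on the new AD curve, 3020 = 4548 − 8p gives p = 191.00.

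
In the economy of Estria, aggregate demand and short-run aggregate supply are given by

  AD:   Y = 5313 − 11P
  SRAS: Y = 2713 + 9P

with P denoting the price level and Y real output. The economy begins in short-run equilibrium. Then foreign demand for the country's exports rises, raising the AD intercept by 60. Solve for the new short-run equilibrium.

This is a positive demand shock: AD shifts right.
New AD: Y = 5373 − 11P.
Set AD = SRAS: 5373 − 11P = 2713 + 9P, so 2660 = 20P and P = 133.
Y = 5373 − 11·133 = 3910.

P = 133, Y = 3910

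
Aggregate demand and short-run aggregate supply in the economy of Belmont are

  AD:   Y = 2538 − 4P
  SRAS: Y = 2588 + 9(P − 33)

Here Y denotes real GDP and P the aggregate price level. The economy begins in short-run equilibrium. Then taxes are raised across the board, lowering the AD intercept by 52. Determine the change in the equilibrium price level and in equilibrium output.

ΔP = -4, ΔY = -36

This is a negative demand shock: AD shifts left.
New AD: Y = 2486 − 4P.
SRAS can be written Y = 2291 + 9P.
Set AD = SRAS: 2486 − 4P = 2291 + 9P, so 195 = 13P and P = 15.
Y = 2486 − 4·15 = 2426.
Initially P = 19, Y = 2462, so ΔP = -4 and ΔY = -36.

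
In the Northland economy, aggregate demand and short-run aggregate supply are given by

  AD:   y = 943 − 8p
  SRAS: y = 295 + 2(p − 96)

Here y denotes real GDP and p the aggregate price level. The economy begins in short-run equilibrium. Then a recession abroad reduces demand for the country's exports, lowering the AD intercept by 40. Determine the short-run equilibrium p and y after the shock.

p = 80, y = 263

This is a negative demand shock: AD shifts left.
New AD: y = 903 − 8p.
SRAS can be written y = 103 + 2p.
Set AD = SRAS: 903 − 8p = 103 + 2p, so 800 = 10p and p = 80.
y = 903 − 8·80 = 263.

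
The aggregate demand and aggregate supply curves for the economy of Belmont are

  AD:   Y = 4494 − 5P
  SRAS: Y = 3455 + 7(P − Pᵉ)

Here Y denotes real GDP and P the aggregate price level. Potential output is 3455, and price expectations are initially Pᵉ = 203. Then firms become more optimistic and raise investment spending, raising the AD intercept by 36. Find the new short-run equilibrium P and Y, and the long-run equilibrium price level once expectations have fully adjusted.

AD shifts right: new AD is Y = 4530 − 5P. With Pᵉ = 203, SRAS is Y = 2034 + 7P.
Short run: 4530 − 5P = 2034 + 7P gives 2496 = 12P, so P = 208 and Y = 4530 − 5·208 = 3490.
Y = 3490 is above potential 3455; expectations adjust and SRAS shifts left until Y = 3455.
Long run: on the new AD curve, 3455 = 4530 − 5P gives P = 215.

Short run: P = 208, Y = 3490. Long run: P = 215.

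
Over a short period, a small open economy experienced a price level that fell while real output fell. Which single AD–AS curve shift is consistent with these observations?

AD shifted left

P fell and Y fell. An AD shift moves P and Y in the same direction; an SRAS shift moves them in opposite directions.
Here P and Y moved in the same direction, so the AD curve shifted.
Since Y fell, AD shifted left.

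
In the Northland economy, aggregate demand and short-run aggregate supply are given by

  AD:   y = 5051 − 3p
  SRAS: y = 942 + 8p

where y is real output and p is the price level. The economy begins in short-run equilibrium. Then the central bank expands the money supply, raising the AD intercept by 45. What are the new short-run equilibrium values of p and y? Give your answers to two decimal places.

This is a positive demand shock: AD shifts right.
New AD: y = 5096 − 3p.
Set AD = SRAS: 5096 − 3p = 942 + 8p, so 4154 = 11p and p = 377.64.
Substituting into AD, y = 3963.09.

p = 377.64, y = 3963.09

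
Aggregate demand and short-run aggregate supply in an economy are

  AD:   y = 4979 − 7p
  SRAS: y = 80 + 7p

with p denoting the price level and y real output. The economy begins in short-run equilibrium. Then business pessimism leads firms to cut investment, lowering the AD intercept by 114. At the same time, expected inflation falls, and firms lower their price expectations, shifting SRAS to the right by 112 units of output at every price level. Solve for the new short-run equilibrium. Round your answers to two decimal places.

After both shocks: AD is y = 4865 − 7p and SRAS is y = 192 + 7p.
Setting them equal: 4673 = 14p, so p = 333.79.
Substituting into AD, y = 2528.50.

p = 333.79, y = 2528.50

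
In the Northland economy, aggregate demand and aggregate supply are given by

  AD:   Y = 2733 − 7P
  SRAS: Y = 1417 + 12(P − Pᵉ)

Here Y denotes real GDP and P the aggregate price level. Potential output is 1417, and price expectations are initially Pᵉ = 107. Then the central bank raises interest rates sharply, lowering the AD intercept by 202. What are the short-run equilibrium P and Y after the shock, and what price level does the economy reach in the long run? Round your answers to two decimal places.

Short run: P = 126.21, Y = 1647.53. Long run: P = 159.14.

AD shifts left: new AD is Y = 2531 − 7P. With Pᵉ = 107, SRAS is Y = 133 + 12P.
Short run: 2531 − 7P = 133 + 12P gives 2398 = 19P, so P = 126.21 and Y = 2531 − 7P = 1647.53.
Y = 1647.53 is above potential 1417; expectations adjust and SRAS shifts left until Y = 1417.
Long run: on the new AD curve, 1417 = 2531 − 7P gives P = 159.14.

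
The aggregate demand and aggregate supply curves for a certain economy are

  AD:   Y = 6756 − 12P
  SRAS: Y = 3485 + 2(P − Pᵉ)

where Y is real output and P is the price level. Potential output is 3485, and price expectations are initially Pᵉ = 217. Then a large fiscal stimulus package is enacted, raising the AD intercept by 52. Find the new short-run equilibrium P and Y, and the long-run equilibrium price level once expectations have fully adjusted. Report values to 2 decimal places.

Short run: P = 268.36, Y = 3587.71. Long run: P = 276.92.

AD shifts right: new AD is Y = 6808 − 12P. With Pᵉ = 217, SRAS is Y = 3051 + 2P.
Short run: 6808 − 12P = 3051 + 2P gives 3757 = 14P, so P = 268.36 and Y = 6808 − 12P = 3587.71.
Y = 3587.71 is above potential 3485; expectations adjust and SRAS shifts left until Y = 3485.
Long run: on the new AD curve, 3485 = 6808 − 12P gives P = 276.92.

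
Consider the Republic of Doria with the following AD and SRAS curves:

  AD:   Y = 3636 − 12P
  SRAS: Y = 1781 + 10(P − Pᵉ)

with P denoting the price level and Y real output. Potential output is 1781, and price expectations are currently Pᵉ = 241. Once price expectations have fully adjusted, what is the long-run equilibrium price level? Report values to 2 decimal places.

Short run: with Pᵉ = 241, SRAS is Y = 10P − 629. Setting AD = SRAS gives 4265 = 22P, so P = 193.86 and Y = 3636 − 12P = 1309.64.
Output 1309.64 is below potential 1781, so over time expected prices fall and SRAS shifts right until Y returns to 1781.
Long run: Y = 1781 on the AD curve gives 1781 = 3636 − 12P, so P = 154.58.

Long-run P = 154.58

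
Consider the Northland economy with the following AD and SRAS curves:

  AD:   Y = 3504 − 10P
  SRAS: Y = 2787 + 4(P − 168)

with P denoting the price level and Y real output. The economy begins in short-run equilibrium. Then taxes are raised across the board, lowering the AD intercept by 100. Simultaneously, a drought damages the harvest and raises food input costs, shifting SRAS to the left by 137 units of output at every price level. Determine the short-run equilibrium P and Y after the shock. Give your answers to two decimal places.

After both shocks: AD is Y = 3404 − 10P and SRAS is Y = 1978 + 4P.
Setting them equal: 1426 = 14P, so P = 101.86.
Substituting into AD, Y = 2385.43.

P = 101.86, Y = 2385.43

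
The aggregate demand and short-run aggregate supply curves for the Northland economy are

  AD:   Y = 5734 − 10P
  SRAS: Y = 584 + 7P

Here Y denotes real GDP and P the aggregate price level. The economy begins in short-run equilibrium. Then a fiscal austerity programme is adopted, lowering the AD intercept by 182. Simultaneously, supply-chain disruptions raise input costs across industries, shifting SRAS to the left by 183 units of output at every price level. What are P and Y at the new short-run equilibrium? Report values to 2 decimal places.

After both shocks: AD is Y = 5552 − 10P and SRAS is Y = 401 + 7P.
Setting them equal: 5151 = 17P, so P = 303.00.
Substituting into AD, Y = 2522.00.

P = 303.00, Y = 2522.00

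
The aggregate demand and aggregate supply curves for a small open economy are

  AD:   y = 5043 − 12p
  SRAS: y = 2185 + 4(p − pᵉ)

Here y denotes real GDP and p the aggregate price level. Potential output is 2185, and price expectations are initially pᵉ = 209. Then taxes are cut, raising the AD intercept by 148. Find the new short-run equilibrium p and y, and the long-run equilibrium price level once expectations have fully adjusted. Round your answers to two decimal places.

AD shifts right: new AD is y = 5191 − 12p. With pᵉ = 209, SRAS is y = 1349 + 4p.
Short run: 5191 − 12p = 1349 + 4p gives 3842 = 16p, so p = 240.13 and y = 5191 − 12p = 2309.50.
y = 2309.50 is above potential 2185; expectations adjust and SRAS shifts left until y = 2185.
Long run: on the new AD curve, 2185 = 5191 − 12p gives p = 250.50.

Short run: p = 240.13, y = 2309.50. Long run: p = 250.50.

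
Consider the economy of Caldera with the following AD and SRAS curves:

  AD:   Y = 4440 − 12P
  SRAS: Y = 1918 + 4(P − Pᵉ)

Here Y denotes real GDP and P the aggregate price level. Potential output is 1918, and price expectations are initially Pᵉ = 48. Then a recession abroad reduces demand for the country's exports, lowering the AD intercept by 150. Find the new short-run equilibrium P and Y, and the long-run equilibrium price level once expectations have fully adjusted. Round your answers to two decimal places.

AD shifts left: new AD is Y = 4290 − 12P. With Pᵉ = 48, SRAS is Y = 1726 + 4P.
Short run: 4290 − 12P = 1726 + 4P gives 2564 = 16P, so P = 160.25 and Y = 4290 − 12P = 2367.00.
Y = 2367.00 is above potential 1918; expectations adjust and SRAS shifts left until Y = 1918.
Long run: on the new AD curve, 1918 = 4290 − 12P gives P = 197.67.

Short run: P = 160.25, Y = 2367.00. Long run: P = 197.67.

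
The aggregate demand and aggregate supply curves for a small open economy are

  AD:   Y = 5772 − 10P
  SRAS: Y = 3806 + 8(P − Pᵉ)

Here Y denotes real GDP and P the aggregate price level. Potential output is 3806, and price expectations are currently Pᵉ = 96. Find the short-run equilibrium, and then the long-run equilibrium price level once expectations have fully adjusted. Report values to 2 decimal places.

Short run: with Pᵉ = 96, SRAS is Y = 3038 + 8P. Setting AD = SRAS gives 2734 = 18P, so P = 151.89 and Y = 5772 − 10P = 4253.11.
Output 4253.11 is above potential 3806, so over time expected prices rise and SRAS shifts left until Y returns to 3806.
Long run: Y = 3806 on the AD curve gives 3806 = 5772 − 10P, so P = 196.60.

Short run: P = 151.89, Y = 4253.11. Long run: P = 196.60.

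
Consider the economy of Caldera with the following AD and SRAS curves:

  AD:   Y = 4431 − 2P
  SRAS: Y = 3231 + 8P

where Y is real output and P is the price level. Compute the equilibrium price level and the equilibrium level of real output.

P = 120, Y = 4191

Set AD = SRAS: 4431 − 2P = 3231 + 8P, so 1200 = 10P and P = 120.
Then Y = 4431 − 2·120 = 4191.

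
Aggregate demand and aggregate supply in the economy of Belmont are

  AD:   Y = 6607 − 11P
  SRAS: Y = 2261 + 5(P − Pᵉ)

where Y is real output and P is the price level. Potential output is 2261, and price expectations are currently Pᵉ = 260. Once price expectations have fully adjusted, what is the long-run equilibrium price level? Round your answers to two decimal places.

Short run: with Pᵉ = 260, SRAS is Y = 961 + 5P. Setting AD = SRAS gives 5646 = 16P, so P = 352.88 and Y = 6607 − 11P = 2725.38.
Output 2725.38 is above potential 2261, so over time expected prices rise and SRAS shifts left until Y returns to 2261.
Long run: Y = 2261 on the AD curve gives 2261 = 6607 − 11P, so P = 395.09.

Long-run P = 395.09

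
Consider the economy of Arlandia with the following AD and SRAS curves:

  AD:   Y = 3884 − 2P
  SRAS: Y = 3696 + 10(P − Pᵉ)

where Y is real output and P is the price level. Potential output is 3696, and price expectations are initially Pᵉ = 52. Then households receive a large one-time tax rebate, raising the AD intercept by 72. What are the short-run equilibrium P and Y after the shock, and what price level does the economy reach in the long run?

AD shifts right: new AD is Y = 3956 − 2P. With Pᵉ = 52, SRAS is Y = 3176 + 10P.
Short run: 3956 − 2P = 3176 + 10P gives 780 = 12P, so P = 65 and Y = 3956 − 2·65 = 3826.
Y = 3826 is above potential 3696; expectations adjust and SRAS shifts left until Y = 3696.
Long run: on the new AD curve, 3696 = 3956 − 2P gives P = 130.

Short run: P = 65, Y = 3826. Long run: P = 130.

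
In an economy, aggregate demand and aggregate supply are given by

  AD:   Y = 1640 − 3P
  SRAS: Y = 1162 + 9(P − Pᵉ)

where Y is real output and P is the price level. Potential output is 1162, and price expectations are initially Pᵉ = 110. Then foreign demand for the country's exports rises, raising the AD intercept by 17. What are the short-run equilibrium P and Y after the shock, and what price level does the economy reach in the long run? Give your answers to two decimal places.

AD shifts right: new AD is Y = 1657 − 3P. With Pᵉ = 110, SRAS is Y = 172 + 9P.
Short run: 1657 − 3P = 172 + 9P gives 1485 = 12P, so P = 123.75 and Y = 1657 − 3P = 1285.75.
Y = 1285.75 is above potential 1162; expectations adjust and SRAS shifts left until Y = 1162.
Long run: on the new AD curve, 1162 = 1657 − 3P gives P = 165.00.

Short run: P = 123.75, Y = 1285.75. Long run: P = 165.00.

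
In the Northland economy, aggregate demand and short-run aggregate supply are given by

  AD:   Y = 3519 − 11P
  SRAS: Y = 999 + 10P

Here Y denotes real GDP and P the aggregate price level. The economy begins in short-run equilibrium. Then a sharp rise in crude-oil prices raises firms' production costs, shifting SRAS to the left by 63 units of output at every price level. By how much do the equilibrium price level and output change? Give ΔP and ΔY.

This is a negative supply shock: SRAS shifts left.
New SRAS: Y = 936 + 10P.
Set AD = SRAS: 3519 − 11P = 936 + 10P, so 2583 = 21P and P = 123.
Y = 3519 − 11·123 = 2166.
Initially P = 120, Y = 2199, so ΔP = +3 and ΔY = -33.

ΔP = +3, ΔY = -33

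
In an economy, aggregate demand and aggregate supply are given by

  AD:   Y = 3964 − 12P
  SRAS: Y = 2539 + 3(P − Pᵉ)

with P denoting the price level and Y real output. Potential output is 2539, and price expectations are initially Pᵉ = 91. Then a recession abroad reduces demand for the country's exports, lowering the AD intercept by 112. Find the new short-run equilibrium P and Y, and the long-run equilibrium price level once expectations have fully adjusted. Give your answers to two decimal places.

Short run: P = 105.73, Y = 2583.20. Long run: P = 109.42.

AD shifts left: new AD is Y = 3852 − 12P. With Pᵉ = 91, SRAS is Y = 2266 + 3P.
Short run: 3852 − 12P = 2266 + 3P gives 1586 = 15P, so P = 105.73 and Y = 3852 − 12P = 2583.20.
Y = 2583.20 is above potential 2539; expectations adjust and SRAS shifts left until Y = 2539.
Long run: on the new AD curve, 2539 = 3852 − 12P gives P = 109.42.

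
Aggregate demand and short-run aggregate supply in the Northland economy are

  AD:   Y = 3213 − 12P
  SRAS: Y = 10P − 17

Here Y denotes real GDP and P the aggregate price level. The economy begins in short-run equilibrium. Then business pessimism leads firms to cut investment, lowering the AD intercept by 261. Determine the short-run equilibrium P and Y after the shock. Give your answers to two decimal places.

P = 134.95, Y = 1332.55

This is a negative demand shock: AD shifts left.
New AD: Y = 2952 − 12P.
Set AD = SRAS: 2952 − 12P = 10P − 17, so 2969 = 22P and P = 134.95.
Substituting into AD, Y = 1332.55.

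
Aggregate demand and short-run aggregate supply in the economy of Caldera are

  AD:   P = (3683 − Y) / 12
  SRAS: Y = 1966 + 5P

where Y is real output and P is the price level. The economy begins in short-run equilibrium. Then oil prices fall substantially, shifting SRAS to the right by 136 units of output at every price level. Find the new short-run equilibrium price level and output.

P = 93, Y = 2567

This is a positive supply shock: SRAS shifts right.
New SRAS: Y = 2102 + 5P.
Set AD = SRAS: 3683 − 12P = 2102 + 5P, so 1581 = 17P and P = 93.
Y = 3683 − 12·93 = 2567.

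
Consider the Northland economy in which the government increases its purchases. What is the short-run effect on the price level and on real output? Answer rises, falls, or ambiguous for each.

Price level: rises; output: rises

This is a positive demand shock: AD shifts right.
Moving along the upward-sloping SRAS curve, P rises and Y rises.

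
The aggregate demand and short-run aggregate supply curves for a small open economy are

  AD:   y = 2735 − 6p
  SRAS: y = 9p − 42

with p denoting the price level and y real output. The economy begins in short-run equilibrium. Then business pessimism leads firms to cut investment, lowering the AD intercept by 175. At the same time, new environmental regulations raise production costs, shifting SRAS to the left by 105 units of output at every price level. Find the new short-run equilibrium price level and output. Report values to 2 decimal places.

After both shocks: AD is y = 2560 − 6p and SRAS is y = 9p − 147.
Setting them equal: 2707 = 15p, so p = 180.47.
Substituting into AD, y = 1477.20.

p = 180.47, y = 1477.20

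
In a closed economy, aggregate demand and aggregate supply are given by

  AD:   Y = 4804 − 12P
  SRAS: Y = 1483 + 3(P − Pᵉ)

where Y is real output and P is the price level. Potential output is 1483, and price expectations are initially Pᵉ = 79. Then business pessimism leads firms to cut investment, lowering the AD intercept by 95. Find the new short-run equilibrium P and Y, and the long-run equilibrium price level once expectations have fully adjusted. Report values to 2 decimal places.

AD shifts left: new AD is Y = 4709 − 12P. With Pᵉ = 79, SRAS is Y = 1246 + 3P.
Short run: 4709 − 12P = 1246 + 3P gives 3463 = 15P, so P = 230.87 and Y = 4709 − 12P = 1938.60.
Y = 1938.60 is above potential 1483; expectations adjust and SRAS shifts left until Y = 1483.
Long run: on the new AD curve, 1483 = 4709 − 12P gives P = 268.83.

Short run: P = 230.87, Y = 1938.60. Long run: P = 268.83.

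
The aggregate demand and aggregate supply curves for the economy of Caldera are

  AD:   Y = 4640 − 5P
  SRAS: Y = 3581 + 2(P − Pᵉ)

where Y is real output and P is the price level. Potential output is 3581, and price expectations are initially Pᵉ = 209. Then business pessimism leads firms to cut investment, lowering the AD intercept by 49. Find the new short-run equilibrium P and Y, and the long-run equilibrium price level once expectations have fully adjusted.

AD shifts left: new AD is Y = 4591 − 5P. With Pᵉ = 209, SRAS is Y = 3163 + 2P.
Short run: 4591 − 5P = 3163 + 2P gives 1428 = 7P, so P = 204 and Y = 4591 − 5·204 = 3571.
Y = 3571 is below potential 3581; expectations adjust and SRAS shifts right until Y = 3581.
Long run: on the new AD curve, 3581 = 4591 − 5P gives P = 202.

Short run: P = 204, Y = 3571. Long run: P = 202.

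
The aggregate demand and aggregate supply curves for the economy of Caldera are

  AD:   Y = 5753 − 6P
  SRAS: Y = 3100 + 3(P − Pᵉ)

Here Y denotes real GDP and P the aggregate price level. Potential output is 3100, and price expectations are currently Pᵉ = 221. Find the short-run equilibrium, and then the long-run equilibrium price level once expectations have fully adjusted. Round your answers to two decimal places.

Short run: P = 368.44, Y = 3542.33. Long run: P = 442.17.

Short run: with Pᵉ = 221, SRAS is Y = 2437 + 3P. Setting AD = SRAS gives 3316 = 9P, so P = 368.44 and Y = 5753 − 6P = 3542.33.
Output 3542.33 is above potential 3100, so over time expected prices rise and SRAS shifts left until Y returns to 3100.
Long run: Y = 3100 on the AD curve gives 3100 = 5753 − 6P, so P = 442.17.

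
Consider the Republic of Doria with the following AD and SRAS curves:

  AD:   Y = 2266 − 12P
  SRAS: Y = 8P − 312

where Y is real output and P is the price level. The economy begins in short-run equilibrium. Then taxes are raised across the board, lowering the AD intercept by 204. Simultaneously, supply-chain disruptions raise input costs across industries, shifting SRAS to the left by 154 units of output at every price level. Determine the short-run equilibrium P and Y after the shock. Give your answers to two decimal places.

After both shocks: AD is Y = 2062 − 12P and SRAS is Y = 8P − 466.
Setting them equal: 2528 = 20P, so P = 126.40.
Substituting into AD, Y = 545.20.

P = 126.40, Y = 545.20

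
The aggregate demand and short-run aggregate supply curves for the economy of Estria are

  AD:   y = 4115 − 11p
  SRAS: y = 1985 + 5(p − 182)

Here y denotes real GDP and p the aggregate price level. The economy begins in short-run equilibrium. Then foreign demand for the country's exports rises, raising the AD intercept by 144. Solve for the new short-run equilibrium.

This is a positive demand shock: AD shifts right.
New AD: y = 4259 − 11p.
SRAS can be written y = 1075 + 5p.
Set AD = SRAS: 4259 − 11p = 1075 + 5p, so 3184 = 16p and p = 199.
y = 4259 − 11·199 = 2070.

p = 199, y = 2070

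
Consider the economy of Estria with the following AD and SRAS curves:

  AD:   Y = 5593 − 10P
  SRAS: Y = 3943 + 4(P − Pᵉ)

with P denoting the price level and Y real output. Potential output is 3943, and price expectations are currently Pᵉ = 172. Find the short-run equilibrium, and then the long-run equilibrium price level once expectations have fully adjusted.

Short run: P = 167, Y = 3923. Long run: P = 165.

Short run: with Pᵉ = 172, SRAS is Y = 3255 + 4P. Setting AD = SRAS gives 2338 = 14P, so P = 167 and Y = 5593 − 10·167 = 3923.
Output 3923 is below potential 3943, so over time expected prices fall and SRAS shifts right until Y returns to 3943.
Long run: Y = 3943 on the AD curve gives 3943 = 5593 − 10P, so P = 165.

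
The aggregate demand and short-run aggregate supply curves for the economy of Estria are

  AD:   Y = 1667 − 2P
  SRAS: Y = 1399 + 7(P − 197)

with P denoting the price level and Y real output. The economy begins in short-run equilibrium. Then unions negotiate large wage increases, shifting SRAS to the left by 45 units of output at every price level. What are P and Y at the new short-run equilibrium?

This is a negative supply shock: SRAS shifts left.
New SRAS: Y = 7P − 25.
Set AD = SRAS: 1667 − 2P = 7P − 25, so 1692 = 9P and P = 188.
Y = 1667 − 2·188 = 1291.

P = 188, Y = 1291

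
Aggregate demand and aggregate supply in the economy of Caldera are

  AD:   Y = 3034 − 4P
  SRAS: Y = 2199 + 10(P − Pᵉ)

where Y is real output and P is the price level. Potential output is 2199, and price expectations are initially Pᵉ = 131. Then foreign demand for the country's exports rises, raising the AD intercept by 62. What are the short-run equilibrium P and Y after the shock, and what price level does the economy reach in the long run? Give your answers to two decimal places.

Short run: P = 157.64, Y = 2465.43. Long run: P = 224.25.

AD shifts right: new AD is Y = 3096 − 4P. With Pᵉ = 131, SRAS is Y = 889 + 10P.
Short run: 3096 − 4P = 889 + 10P gives 2207 = 14P, so P = 157.64 and Y = 3096 − 4P = 2465.43.
Y = 2465.43 is above potential 2199; expectations adjust and SRAS shifts left until Y = 2199.
Long run: on the new AD curve, 2199 = 3096 − 4P gives P = 224.25.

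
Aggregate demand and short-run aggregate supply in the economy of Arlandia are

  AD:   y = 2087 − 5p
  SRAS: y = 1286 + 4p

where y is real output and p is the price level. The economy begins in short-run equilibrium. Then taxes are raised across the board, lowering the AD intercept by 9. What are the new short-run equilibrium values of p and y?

This is a negative demand shock: AD shifts left.
New AD: y = 2078 − 5p.
Set AD = SRAS: 2078 − 5p = 1286 + 4p, so 792 = 9p and p = 88.
y = 2078 − 5·88 = 1638.

p = 88, y = 1638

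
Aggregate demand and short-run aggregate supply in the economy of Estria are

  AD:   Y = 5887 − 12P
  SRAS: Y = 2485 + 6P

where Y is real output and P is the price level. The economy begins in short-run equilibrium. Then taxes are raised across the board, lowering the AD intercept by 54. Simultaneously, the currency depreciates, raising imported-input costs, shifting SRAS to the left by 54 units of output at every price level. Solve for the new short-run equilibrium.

After both shocks: AD is Y = 5833 − 12P and SRAS is Y = 2431 + 6P.
Setting them equal: 3402 = 18P, so P = 189.
Y = 5833 − 12·189 = 3565.

P = 189, Y = 3565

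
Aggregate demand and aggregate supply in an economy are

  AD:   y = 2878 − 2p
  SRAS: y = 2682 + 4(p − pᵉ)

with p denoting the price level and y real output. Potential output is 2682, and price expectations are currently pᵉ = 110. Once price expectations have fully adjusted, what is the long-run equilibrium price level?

Long-run p = 98

Short run: with pᵉ = 110, SRAS is y = 2242 + 4p. Setting AD = SRAS gives 636 = 6p, so p = 106 and y = 2878 − 2·106 = 2666.
Output 2666 is below potential 2682, so over time expected prices fall and SRAS shifts right until y returns to 2682.
Long run: y = 2682 on the AD curve gives 2682 = 2878 − 2p, so p = 98.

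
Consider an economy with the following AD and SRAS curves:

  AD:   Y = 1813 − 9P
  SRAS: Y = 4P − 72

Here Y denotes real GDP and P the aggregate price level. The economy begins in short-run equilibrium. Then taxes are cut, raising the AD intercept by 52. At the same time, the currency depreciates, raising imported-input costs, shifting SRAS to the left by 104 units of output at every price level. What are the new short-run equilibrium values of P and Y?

P = 157, Y = 452

After both shocks: AD is Y = 1865 − 9P and SRAS is Y = 4P − 176.
Setting them equal: 2041 = 13P, so P = 157.
Y = 1865 − 9·157 = 452.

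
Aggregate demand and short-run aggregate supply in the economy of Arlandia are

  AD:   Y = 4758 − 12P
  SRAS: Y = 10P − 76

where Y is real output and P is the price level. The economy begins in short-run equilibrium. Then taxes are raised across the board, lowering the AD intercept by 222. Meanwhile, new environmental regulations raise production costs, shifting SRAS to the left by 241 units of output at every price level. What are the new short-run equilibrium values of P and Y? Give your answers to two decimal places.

After both shocks: AD is Y = 4536 − 12P and SRAS is Y = 10P − 317.
Setting them equal: 4853 = 22P, so P = 220.59.
Substituting into AD, Y = 1888.91.

P = 220.59, Y = 1888.91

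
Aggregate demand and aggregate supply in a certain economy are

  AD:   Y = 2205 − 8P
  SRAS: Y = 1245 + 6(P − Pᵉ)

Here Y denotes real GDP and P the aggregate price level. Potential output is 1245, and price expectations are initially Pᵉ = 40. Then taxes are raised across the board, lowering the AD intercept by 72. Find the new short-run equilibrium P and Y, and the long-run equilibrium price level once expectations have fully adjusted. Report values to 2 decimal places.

AD shifts left: new AD is Y = 2133 − 8P. With Pᵉ = 40, SRAS is Y = 1005 + 6P.
Short run: 2133 − 8P = 1005 + 6P gives 1128 = 14P, so P = 80.57 and Y = 2133 − 8P = 1488.43.
Y = 1488.43 is above potential 1245; expectations adjust and SRAS shifts left until Y = 1245.
Long run: on the new AD curve, 1245 = 2133 − 8P gives P = 111.00.

Short run: P = 80.57, Y = 1488.43. Long run: P = 111.00.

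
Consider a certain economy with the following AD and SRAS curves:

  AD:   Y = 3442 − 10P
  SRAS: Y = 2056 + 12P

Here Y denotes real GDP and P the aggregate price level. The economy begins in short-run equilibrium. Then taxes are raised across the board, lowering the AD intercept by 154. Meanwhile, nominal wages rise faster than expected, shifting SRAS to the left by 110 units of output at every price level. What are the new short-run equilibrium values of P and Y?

After both shocks: AD is Y = 3288 − 10P and SRAS is Y = 1946 + 12P.
Setting them equal: 1342 = 22P, so P = 61.
Y = 3288 − 10·61 = 2678.

P = 61, Y = 2678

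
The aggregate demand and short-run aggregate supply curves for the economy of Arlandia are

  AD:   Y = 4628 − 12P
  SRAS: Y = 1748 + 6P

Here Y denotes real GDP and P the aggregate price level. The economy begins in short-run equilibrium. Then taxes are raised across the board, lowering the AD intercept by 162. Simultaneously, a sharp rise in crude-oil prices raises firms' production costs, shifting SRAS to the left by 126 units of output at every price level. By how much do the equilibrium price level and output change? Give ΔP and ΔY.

After both shocks: AD is Y = 4466 − 12P and SRAS is Y = 1622 + 6P.
Setting them equal: 2844 = 18P, so P = 158.
Y = 4466 − 12·158 = 2570.
Initially P = 160, Y = 2708, so ΔP = -2 and ΔY = -138.

ΔP = -2, ΔY = -138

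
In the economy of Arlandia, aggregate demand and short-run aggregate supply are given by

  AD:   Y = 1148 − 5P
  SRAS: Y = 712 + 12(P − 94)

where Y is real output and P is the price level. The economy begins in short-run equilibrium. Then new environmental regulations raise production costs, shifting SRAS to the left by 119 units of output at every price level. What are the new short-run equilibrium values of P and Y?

P = 99, Y = 653

This is a negative supply shock: SRAS shifts left.
New SRAS: Y = 12P − 535.
Set AD = SRAS: 1148 − 5P = 12P − 535, so 1683 = 17P and P = 99.
Y = 1148 − 5·99 = 653.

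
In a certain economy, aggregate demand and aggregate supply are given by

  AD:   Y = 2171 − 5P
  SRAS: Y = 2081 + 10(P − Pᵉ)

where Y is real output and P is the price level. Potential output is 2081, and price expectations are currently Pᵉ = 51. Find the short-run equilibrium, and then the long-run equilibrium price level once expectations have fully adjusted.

Short run: with Pᵉ = 51, SRAS is Y = 1571 + 10P. Setting AD = SRAS gives 600 = 15P, so P = 40 and Y = 2171 − 5·40 = 1971.
Output 1971 is below potential 2081, so over time expected prices fall and SRAS shifts right until Y returns to 2081.
Long run: Y = 2081 on the AD curve gives 2081 = 2171 − 5P, so P = 18.

Short run: P = 40, Y = 1971. Long run: P = 18.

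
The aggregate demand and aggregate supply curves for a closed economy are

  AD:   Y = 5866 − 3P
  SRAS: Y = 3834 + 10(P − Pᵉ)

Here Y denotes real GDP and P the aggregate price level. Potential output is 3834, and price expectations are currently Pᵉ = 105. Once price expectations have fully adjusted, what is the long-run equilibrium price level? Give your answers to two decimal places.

Long-run P = 677.33

Short run: with Pᵉ = 105, SRAS is Y = 2784 + 10P. Setting AD = SRAS gives 3082 = 13P, so P = 237.08 and Y = 5866 − 3P = 5154.77.
Output 5154.77 is above potential 3834, so over time expected prices rise and SRAS shifts left until Y returns to 3834.
Long run: Y = 3834 on the AD curve gives 3834 = 5866 − 3P, so P = 677.33.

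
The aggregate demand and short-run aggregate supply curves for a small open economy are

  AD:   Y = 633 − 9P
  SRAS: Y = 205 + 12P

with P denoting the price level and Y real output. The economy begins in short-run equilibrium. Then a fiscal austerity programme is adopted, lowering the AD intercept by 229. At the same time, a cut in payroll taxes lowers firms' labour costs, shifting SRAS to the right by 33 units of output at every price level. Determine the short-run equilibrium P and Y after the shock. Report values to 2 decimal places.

P = 7.90, Y = 332.86

After both shocks: AD is Y = 404 − 9P and SRAS is Y = 238 + 12P.
Setting them equal: 166 = 21P, so P = 7.90.
Substituting into AD, Y = 332.86.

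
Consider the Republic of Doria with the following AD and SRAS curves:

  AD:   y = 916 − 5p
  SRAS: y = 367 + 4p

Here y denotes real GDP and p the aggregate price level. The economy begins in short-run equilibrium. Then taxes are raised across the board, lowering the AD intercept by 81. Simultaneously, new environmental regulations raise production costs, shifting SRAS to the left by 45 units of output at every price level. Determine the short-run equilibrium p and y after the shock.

p = 57, y = 550

After both shocks: AD is y = 835 − 5p and SRAS is y = 322 + 4p.
Setting them equal: 513 = 9p, so p = 57.
y = 835 − 5·57 = 550.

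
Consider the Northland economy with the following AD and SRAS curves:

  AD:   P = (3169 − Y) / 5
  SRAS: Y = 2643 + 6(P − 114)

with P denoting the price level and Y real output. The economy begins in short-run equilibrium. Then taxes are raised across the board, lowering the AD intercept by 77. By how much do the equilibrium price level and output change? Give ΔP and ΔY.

This is a negative demand shock: AD shifts left.
New AD: Y = 3092 − 5P.
SRAS can be written Y = 1959 + 6P.
Set AD = SRAS: 3092 − 5P = 1959 + 6P, so 1133 = 11P and P = 103.
Y = 3092 − 5·103 = 2577.
Initially P = 110, Y = 2619, so ΔP = -7 and ΔY = -42.

ΔP = -7, ΔY = -42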